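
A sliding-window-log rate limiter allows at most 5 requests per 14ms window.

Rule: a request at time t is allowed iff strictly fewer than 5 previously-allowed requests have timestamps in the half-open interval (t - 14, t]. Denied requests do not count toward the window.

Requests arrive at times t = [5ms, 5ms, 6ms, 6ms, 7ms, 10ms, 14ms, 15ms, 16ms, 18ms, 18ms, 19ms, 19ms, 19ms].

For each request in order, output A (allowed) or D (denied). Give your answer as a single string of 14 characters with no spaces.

Tracking allowed requests in the window:
  req#1 t=5ms: ALLOW
  req#2 t=5ms: ALLOW
  req#3 t=6ms: ALLOW
  req#4 t=6ms: ALLOW
  req#5 t=7ms: ALLOW
  req#6 t=10ms: DENY
  req#7 t=14ms: DENY
  req#8 t=15ms: DENY
  req#9 t=16ms: DENY
  req#10 t=18ms: DENY
  req#11 t=18ms: DENY
  req#12 t=19ms: ALLOW
  req#13 t=19ms: ALLOW
  req#14 t=19ms: DENY

Answer: AAAAADDDDDDAAD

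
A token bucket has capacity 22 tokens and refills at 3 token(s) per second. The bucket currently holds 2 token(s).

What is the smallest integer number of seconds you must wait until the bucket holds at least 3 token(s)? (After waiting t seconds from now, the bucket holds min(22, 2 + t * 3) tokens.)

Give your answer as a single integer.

Answer: 1

Derivation:
Need 2 + t * 3 >= 3, so t >= 1/3.
Smallest integer t = ceil(1/3) = 1.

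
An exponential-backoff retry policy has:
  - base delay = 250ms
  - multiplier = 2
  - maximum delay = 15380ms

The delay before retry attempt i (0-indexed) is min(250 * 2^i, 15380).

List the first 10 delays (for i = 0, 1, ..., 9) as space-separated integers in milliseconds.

Computing each delay:
  i=0: min(250*2^0, 15380) = 250
  i=1: min(250*2^1, 15380) = 500
  i=2: min(250*2^2, 15380) = 1000
  i=3: min(250*2^3, 15380) = 2000
  i=4: min(250*2^4, 15380) = 4000
  i=5: min(250*2^5, 15380) = 8000
  i=6: min(250*2^6, 15380) = 15380
  i=7: min(250*2^7, 15380) = 15380
  i=8: min(250*2^8, 15380) = 15380
  i=9: min(250*2^9, 15380) = 15380

Answer: 250 500 1000 2000 4000 8000 15380 15380 15380 15380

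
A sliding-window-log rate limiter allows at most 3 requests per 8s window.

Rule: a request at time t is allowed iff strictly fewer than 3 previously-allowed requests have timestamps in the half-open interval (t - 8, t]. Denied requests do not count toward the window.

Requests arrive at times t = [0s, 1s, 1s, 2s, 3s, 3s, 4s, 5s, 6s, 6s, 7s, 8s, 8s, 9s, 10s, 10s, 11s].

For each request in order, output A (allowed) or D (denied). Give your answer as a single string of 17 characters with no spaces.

Answer: AAADDDDDDDDADAADD

Derivation:
Tracking allowed requests in the window:
  req#1 t=0s: ALLOW
  req#2 t=1s: ALLOW
  req#3 t=1s: ALLOW
  req#4 t=2s: DENY
  req#5 t=3s: DENY
  req#6 t=3s: DENY
  req#7 t=4s: DENY
  req#8 t=5s: DENY
  req#9 t=6s: DENY
  req#10 t=6s: DENY
  req#11 t=7s: DENY
  req#12 t=8s: ALLOW
  req#13 t=8s: DENY
  req#14 t=9s: ALLOW
  req#15 t=10s: ALLOW
  req#16 t=10s: DENY
  req#17 t=11s: DENY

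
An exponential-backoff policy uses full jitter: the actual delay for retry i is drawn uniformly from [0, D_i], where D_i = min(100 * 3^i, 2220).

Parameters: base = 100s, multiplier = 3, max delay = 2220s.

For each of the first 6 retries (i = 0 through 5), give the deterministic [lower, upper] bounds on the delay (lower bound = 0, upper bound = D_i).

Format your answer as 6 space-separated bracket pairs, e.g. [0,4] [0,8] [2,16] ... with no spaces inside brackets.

Answer: [0,100] [0,300] [0,900] [0,2220] [0,2220] [0,2220]

Derivation:
Computing bounds per retry:
  i=0: D_i=min(100*3^0,2220)=100, bounds=[0,100]
  i=1: D_i=min(100*3^1,2220)=300, bounds=[0,300]
  i=2: D_i=min(100*3^2,2220)=900, bounds=[0,900]
  i=3: D_i=min(100*3^3,2220)=2220, bounds=[0,2220]
  i=4: D_i=min(100*3^4,2220)=2220, bounds=[0,2220]
  i=5: D_i=min(100*3^5,2220)=2220, bounds=[0,2220]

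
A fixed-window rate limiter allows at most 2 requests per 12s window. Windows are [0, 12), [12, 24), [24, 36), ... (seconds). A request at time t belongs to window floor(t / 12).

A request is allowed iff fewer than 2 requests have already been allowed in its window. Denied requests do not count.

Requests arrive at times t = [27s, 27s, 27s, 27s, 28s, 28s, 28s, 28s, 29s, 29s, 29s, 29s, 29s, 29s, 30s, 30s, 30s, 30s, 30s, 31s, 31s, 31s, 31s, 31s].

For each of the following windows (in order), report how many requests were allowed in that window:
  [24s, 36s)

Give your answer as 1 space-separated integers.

Answer: 2

Derivation:
Processing requests:
  req#1 t=27s (window 2): ALLOW
  req#2 t=27s (window 2): ALLOW
  req#3 t=27s (window 2): DENY
  req#4 t=27s (window 2): DENY
  req#5 t=28s (window 2): DENY
  req#6 t=28s (window 2): DENY
  req#7 t=28s (window 2): DENY
  req#8 t=28s (window 2): DENY
  req#9 t=29s (window 2): DENY
  req#10 t=29s (window 2): DENY
  req#11 t=29s (window 2): DENY
  req#12 t=29s (window 2): DENY
  req#13 t=29s (window 2): DENY
  req#14 t=29s (window 2): DENY
  req#15 t=30s (window 2): DENY
  req#16 t=30s (window 2): DENY
  req#17 t=30s (window 2): DENY
  req#18 t=30s (window 2): DENY
  req#19 t=30s (window 2): DENY
  req#20 t=31s (window 2): DENY
  req#21 t=31s (window 2): DENY
  req#22 t=31s (window 2): DENY
  req#23 t=31s (window 2): DENY
  req#24 t=31s (window 2): DENY

Allowed counts by window: 2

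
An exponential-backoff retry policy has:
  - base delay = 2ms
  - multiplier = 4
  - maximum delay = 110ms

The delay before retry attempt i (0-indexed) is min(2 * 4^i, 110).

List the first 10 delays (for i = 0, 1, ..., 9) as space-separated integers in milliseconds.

Answer: 2 8 32 110 110 110 110 110 110 110

Derivation:
Computing each delay:
  i=0: min(2*4^0, 110) = 2
  i=1: min(2*4^1, 110) = 8
  i=2: min(2*4^2, 110) = 32
  i=3: min(2*4^3, 110) = 110
  i=4: min(2*4^4, 110) = 110
  i=5: min(2*4^5, 110) = 110
  i=6: min(2*4^6, 110) = 110
  i=7: min(2*4^7, 110) = 110
  i=8: min(2*4^8, 110) = 110
  i=9: min(2*4^9, 110) = 110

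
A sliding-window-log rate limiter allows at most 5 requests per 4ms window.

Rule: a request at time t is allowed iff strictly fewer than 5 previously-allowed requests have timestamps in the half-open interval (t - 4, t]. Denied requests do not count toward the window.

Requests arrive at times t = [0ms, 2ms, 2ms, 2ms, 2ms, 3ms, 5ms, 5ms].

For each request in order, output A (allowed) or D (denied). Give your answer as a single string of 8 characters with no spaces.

Tracking allowed requests in the window:
  req#1 t=0ms: ALLOW
  req#2 t=2ms: ALLOW
  req#3 t=2ms: ALLOW
  req#4 t=2ms: ALLOW
  req#5 t=2ms: ALLOW
  req#6 t=3ms: DENY
  req#7 t=5ms: ALLOW
  req#8 t=5ms: DENY

Answer: AAAAADAD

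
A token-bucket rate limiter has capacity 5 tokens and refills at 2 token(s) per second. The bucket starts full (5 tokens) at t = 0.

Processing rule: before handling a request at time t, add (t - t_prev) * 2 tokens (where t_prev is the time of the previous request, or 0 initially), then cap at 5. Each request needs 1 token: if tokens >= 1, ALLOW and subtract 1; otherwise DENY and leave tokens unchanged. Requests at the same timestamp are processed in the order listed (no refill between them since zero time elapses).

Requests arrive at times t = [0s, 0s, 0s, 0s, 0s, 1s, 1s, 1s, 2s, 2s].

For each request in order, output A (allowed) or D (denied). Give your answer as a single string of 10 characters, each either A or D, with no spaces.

Answer: AAAAAAADAA

Derivation:
Simulating step by step:
  req#1 t=0s: ALLOW
  req#2 t=0s: ALLOW
  req#3 t=0s: ALLOW
  req#4 t=0s: ALLOW
  req#5 t=0s: ALLOW
  req#6 t=1s: ALLOW
  req#7 t=1s: ALLOW
  req#8 t=1s: DENY
  req#9 t=2s: ALLOW
  req#10 t=2s: ALLOW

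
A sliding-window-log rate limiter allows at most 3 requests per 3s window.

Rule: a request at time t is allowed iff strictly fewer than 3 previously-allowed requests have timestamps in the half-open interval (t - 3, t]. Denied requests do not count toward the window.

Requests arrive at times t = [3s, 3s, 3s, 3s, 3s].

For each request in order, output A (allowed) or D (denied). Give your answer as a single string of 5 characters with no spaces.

Answer: AAADD

Derivation:
Tracking allowed requests in the window:
  req#1 t=3s: ALLOW
  req#2 t=3s: ALLOW
  req#3 t=3s: ALLOW
  req#4 t=3s: DENY
  req#5 t=3s: DENY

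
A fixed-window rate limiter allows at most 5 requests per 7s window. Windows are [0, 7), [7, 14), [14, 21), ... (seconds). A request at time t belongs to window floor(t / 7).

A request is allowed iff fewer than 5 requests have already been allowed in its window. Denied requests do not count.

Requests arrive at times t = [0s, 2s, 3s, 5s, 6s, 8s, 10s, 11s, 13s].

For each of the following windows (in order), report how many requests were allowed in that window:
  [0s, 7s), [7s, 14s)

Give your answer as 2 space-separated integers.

Answer: 5 4

Derivation:
Processing requests:
  req#1 t=0s (window 0): ALLOW
  req#2 t=2s (window 0): ALLOW
  req#3 t=3s (window 0): ALLOW
  req#4 t=5s (window 0): ALLOW
  req#5 t=6s (window 0): ALLOW
  req#6 t=8s (window 1): ALLOW
  req#7 t=10s (window 1): ALLOW
  req#8 t=11s (window 1): ALLOW
  req#9 t=13s (window 1): ALLOW

Allowed counts by window: 5 4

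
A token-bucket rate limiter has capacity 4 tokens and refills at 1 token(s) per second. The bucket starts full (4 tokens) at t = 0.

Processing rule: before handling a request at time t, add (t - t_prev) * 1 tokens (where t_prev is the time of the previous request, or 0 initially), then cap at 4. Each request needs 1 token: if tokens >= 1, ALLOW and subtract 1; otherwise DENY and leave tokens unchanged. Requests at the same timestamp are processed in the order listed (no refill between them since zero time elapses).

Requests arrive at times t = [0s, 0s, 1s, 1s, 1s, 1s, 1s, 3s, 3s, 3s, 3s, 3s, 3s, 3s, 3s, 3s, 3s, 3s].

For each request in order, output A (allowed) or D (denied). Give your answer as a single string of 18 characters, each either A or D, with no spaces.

Answer: AAAAADDAADDDDDDDDD

Derivation:
Simulating step by step:
  req#1 t=0s: ALLOW
  req#2 t=0s: ALLOW
  req#3 t=1s: ALLOW
  req#4 t=1s: ALLOW
  req#5 t=1s: ALLOW
  req#6 t=1s: DENY
  req#7 t=1s: DENY
  req#8 t=3s: ALLOW
  req#9 t=3s: ALLOW
  req#10 t=3s: DENY
  req#11 t=3s: DENY
  req#12 t=3s: DENY
  req#13 t=3s: DENY
  req#14 t=3s: DENY
  req#15 t=3s: DENY
  req#16 t=3s: DENY
  req#17 t=3s: DENY
  req#18 t=3s: DENY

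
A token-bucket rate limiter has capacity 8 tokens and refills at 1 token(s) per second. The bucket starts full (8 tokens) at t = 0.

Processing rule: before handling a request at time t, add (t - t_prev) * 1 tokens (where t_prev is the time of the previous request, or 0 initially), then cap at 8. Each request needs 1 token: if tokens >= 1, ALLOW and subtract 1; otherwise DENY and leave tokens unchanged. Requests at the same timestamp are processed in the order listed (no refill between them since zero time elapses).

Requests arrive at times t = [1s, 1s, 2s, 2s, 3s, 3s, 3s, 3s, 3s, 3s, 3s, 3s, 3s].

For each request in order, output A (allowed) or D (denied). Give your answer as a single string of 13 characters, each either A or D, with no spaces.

Answer: AAAAAAAAAADDD

Derivation:
Simulating step by step:
  req#1 t=1s: ALLOW
  req#2 t=1s: ALLOW
  req#3 t=2s: ALLOW
  req#4 t=2s: ALLOW
  req#5 t=3s: ALLOW
  req#6 t=3s: ALLOW
  req#7 t=3s: ALLOW
  req#8 t=3s: ALLOW
  req#9 t=3s: ALLOW
  req#10 t=3s: ALLOW
  req#11 t=3s: DENY
  req#12 t=3s: DENY
  req#13 t=3s: DENY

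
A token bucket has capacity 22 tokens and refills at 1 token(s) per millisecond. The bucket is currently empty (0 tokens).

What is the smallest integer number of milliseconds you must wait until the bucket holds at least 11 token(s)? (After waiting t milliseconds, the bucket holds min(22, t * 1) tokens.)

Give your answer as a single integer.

Need t * 1 >= 11, so t >= 11/1.
Smallest integer t = ceil(11/1) = 11.

Answer: 11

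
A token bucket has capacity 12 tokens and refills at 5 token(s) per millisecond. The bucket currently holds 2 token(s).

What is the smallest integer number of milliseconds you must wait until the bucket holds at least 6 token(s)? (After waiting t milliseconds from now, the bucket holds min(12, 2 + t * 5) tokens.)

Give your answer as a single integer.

Need 2 + t * 5 >= 6, so t >= 4/5.
Smallest integer t = ceil(4/5) = 1.

Answer: 1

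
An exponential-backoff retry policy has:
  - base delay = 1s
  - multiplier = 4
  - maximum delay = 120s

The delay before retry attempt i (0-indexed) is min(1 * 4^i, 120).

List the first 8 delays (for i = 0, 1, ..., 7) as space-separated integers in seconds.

Computing each delay:
  i=0: min(1*4^0, 120) = 1
  i=1: min(1*4^1, 120) = 4
  i=2: min(1*4^2, 120) = 16
  i=3: min(1*4^3, 120) = 64
  i=4: min(1*4^4, 120) = 120
  i=5: min(1*4^5, 120) = 120
  i=6: min(1*4^6, 120) = 120
  i=7: min(1*4^7, 120) = 120

Answer: 1 4 16 64 120 120 120 120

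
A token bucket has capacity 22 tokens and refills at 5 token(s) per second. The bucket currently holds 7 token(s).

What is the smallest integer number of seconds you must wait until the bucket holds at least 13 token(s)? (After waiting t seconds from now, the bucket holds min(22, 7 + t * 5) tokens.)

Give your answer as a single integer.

Need 7 + t * 5 >= 13, so t >= 6/5.
Smallest integer t = ceil(6/5) = 2.

Answer: 2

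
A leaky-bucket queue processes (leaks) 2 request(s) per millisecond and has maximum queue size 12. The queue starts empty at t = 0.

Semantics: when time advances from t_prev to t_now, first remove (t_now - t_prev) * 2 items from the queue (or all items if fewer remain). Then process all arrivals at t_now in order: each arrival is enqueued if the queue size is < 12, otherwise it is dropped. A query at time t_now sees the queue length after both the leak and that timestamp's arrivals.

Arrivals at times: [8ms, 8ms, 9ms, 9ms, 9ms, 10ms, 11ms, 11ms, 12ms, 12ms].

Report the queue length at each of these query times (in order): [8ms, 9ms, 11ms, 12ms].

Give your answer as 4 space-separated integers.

Answer: 2 3 2 2

Derivation:
Queue lengths at query times:
  query t=8ms: backlog = 2
  query t=9ms: backlog = 3
  query t=11ms: backlog = 2
  query t=12ms: backlog = 2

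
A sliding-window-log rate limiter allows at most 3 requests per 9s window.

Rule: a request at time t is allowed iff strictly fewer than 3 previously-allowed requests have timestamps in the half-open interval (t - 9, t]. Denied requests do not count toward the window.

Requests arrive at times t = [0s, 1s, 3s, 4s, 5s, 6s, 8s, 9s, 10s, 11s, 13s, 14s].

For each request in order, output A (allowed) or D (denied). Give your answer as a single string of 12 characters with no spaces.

Tracking allowed requests in the window:
  req#1 t=0s: ALLOW
  req#2 t=1s: ALLOW
  req#3 t=3s: ALLOW
  req#4 t=4s: DENY
  req#5 t=5s: DENY
  req#6 t=6s: DENY
  req#7 t=8s: DENY
  req#8 t=9s: ALLOW
  req#9 t=10s: ALLOW
  req#10 t=11s: DENY
  req#11 t=13s: ALLOW
  req#12 t=14s: DENY

Answer: AAADDDDAADAD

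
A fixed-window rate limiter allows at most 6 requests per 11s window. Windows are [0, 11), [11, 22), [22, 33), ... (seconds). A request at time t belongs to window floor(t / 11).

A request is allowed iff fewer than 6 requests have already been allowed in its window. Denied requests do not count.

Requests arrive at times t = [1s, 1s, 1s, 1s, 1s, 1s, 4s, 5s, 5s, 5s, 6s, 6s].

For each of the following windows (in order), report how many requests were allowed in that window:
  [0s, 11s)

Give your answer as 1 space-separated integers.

Answer: 6

Derivation:
Processing requests:
  req#1 t=1s (window 0): ALLOW
  req#2 t=1s (window 0): ALLOW
  req#3 t=1s (window 0): ALLOW
  req#4 t=1s (window 0): ALLOW
  req#5 t=1s (window 0): ALLOW
  req#6 t=1s (window 0): ALLOW
  req#7 t=4s (window 0): DENY
  req#8 t=5s (window 0): DENY
  req#9 t=5s (window 0): DENY
  req#10 t=5s (window 0): DENY
  req#11 t=6s (window 0): DENY
  req#12 t=6s (window 0): DENY

Allowed counts by window: 6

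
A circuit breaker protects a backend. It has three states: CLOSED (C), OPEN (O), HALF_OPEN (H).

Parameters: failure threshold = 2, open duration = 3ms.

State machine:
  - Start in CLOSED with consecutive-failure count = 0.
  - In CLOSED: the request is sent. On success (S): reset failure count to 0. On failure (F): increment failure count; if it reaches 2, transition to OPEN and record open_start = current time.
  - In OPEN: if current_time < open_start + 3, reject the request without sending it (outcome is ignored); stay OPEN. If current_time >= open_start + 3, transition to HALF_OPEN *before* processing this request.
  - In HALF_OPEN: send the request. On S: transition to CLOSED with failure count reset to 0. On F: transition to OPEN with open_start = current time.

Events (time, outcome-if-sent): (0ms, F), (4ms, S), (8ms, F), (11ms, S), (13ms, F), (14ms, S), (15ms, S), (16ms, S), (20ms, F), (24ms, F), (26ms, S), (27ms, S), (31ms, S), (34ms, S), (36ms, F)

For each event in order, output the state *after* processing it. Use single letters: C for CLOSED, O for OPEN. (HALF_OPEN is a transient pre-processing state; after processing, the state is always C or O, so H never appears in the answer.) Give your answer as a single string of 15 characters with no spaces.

State after each event:
  event#1 t=0ms outcome=F: state=CLOSED
  event#2 t=4ms outcome=S: state=CLOSED
  event#3 t=8ms outcome=F: state=CLOSED
  event#4 t=11ms outcome=S: state=CLOSED
  event#5 t=13ms outcome=F: state=CLOSED
  event#6 t=14ms outcome=S: state=CLOSED
  event#7 t=15ms outcome=S: state=CLOSED
  event#8 t=16ms outcome=S: state=CLOSED
  event#9 t=20ms outcome=F: state=CLOSED
  event#10 t=24ms outcome=F: state=OPEN
  event#11 t=26ms outcome=S: state=OPEN
  event#12 t=27ms outcome=S: state=CLOSED
  event#13 t=31ms outcome=S: state=CLOSED
  event#14 t=34ms outcome=S: state=CLOSED
  event#15 t=36ms outcome=F: state=CLOSED

Answer: CCCCCCCCCOOCCCC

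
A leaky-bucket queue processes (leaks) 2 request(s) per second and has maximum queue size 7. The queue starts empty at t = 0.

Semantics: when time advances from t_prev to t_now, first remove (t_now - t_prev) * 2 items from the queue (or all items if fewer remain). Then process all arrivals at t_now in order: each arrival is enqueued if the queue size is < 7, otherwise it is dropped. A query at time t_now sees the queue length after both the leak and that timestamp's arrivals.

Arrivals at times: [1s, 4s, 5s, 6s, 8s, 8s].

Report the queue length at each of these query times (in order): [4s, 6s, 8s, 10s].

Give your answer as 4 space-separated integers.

Queue lengths at query times:
  query t=4s: backlog = 1
  query t=6s: backlog = 1
  query t=8s: backlog = 2
  query t=10s: backlog = 0

Answer: 1 1 2 0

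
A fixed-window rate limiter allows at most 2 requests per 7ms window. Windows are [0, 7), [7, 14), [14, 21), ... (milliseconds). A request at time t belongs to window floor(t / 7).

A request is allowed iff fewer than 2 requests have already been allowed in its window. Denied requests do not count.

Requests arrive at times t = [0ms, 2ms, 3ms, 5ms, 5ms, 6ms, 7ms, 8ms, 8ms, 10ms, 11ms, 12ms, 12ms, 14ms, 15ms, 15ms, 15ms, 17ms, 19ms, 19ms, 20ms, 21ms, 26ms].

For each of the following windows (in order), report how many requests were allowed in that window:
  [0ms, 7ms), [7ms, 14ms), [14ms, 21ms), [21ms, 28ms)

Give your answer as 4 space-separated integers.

Answer: 2 2 2 2

Derivation:
Processing requests:
  req#1 t=0ms (window 0): ALLOW
  req#2 t=2ms (window 0): ALLOW
  req#3 t=3ms (window 0): DENY
  req#4 t=5ms (window 0): DENY
  req#5 t=5ms (window 0): DENY
  req#6 t=6ms (window 0): DENY
  req#7 t=7ms (window 1): ALLOW
  req#8 t=8ms (window 1): ALLOW
  req#9 t=8ms (window 1): DENY
  req#10 t=10ms (window 1): DENY
  req#11 t=11ms (window 1): DENY
  req#12 t=12ms (window 1): DENY
  req#13 t=12ms (window 1): DENY
  req#14 t=14ms (window 2): ALLOW
  req#15 t=15ms (window 2): ALLOW
  req#16 t=15ms (window 2): DENY
  req#17 t=15ms (window 2): DENY
  req#18 t=17ms (window 2): DENY
  req#19 t=19ms (window 2): DENY
  req#20 t=19ms (window 2): DENY
  req#21 t=20ms (window 2): DENY
  req#22 t=21ms (window 3): ALLOW
  req#23 t=26ms (window 3): ALLOW

Allowed counts by window: 2 2 2 2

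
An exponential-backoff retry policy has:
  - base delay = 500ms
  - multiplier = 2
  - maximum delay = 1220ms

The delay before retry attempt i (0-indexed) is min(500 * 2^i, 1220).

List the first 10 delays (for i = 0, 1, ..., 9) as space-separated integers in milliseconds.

Computing each delay:
  i=0: min(500*2^0, 1220) = 500
  i=1: min(500*2^1, 1220) = 1000
  i=2: min(500*2^2, 1220) = 1220
  i=3: min(500*2^3, 1220) = 1220
  i=4: min(500*2^4, 1220) = 1220
  i=5: min(500*2^5, 1220) = 1220
  i=6: min(500*2^6, 1220) = 1220
  i=7: min(500*2^7, 1220) = 1220
  i=8: min(500*2^8, 1220) = 1220
  i=9: min(500*2^9, 1220) = 1220

Answer: 500 1000 1220 1220 1220 1220 1220 1220 1220 1220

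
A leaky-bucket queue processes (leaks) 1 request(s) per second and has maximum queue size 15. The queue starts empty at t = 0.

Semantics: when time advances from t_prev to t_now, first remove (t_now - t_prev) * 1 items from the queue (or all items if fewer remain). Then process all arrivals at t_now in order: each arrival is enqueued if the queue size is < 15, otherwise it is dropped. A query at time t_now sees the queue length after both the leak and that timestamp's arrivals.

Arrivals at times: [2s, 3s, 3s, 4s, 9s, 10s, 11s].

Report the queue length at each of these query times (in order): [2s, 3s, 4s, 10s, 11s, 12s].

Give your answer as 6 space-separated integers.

Answer: 1 2 2 1 1 0

Derivation:
Queue lengths at query times:
  query t=2s: backlog = 1
  query t=3s: backlog = 2
  query t=4s: backlog = 2
  query t=10s: backlog = 1
  query t=11s: backlog = 1
  query t=12s: backlog = 0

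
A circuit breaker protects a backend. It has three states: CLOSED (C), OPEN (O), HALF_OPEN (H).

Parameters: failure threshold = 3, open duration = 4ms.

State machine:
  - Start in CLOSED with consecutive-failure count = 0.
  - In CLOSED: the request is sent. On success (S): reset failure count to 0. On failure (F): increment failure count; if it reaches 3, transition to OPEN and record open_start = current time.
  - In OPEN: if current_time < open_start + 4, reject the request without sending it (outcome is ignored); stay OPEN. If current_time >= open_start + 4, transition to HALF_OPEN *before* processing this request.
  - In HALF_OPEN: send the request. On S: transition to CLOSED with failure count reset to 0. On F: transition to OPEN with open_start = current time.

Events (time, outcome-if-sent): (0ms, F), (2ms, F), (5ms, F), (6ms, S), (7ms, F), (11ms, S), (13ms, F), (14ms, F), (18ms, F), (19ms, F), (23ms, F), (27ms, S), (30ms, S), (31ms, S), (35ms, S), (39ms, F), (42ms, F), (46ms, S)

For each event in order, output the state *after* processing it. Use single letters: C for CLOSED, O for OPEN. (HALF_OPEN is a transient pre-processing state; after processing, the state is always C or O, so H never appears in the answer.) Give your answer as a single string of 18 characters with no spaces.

State after each event:
  event#1 t=0ms outcome=F: state=CLOSED
  event#2 t=2ms outcome=F: state=CLOSED
  event#3 t=5ms outcome=F: state=OPEN
  event#4 t=6ms outcome=S: state=OPEN
  event#5 t=7ms outcome=F: state=OPEN
  event#6 t=11ms outcome=S: state=CLOSED
  event#7 t=13ms outcome=F: state=CLOSED
  event#8 t=14ms outcome=F: state=CLOSED
  event#9 t=18ms outcome=F: state=OPEN
  event#10 t=19ms outcome=F: state=OPEN
  event#11 t=23ms outcome=F: state=OPEN
  event#12 t=27ms outcome=S: state=CLOSED
  event#13 t=30ms outcome=S: state=CLOSED
  event#14 t=31ms outcome=S: state=CLOSED
  event#15 t=35ms outcome=S: state=CLOSED
  event#16 t=39ms outcome=F: state=CLOSED
  event#17 t=42ms outcome=F: state=CLOSED
  event#18 t=46ms outcome=S: state=CLOSED

Answer: CCOOOCCCOOOCCCCCCC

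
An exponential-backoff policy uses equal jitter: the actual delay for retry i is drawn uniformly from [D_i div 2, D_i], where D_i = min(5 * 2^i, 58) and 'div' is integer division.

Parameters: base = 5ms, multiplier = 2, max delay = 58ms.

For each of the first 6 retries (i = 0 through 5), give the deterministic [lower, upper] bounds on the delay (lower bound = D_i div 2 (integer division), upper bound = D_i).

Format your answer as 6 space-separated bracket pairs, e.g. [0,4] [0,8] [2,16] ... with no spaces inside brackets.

Computing bounds per retry:
  i=0: D_i=min(5*2^0,58)=5, bounds=[2,5]
  i=1: D_i=min(5*2^1,58)=10, bounds=[5,10]
  i=2: D_i=min(5*2^2,58)=20, bounds=[10,20]
  i=3: D_i=min(5*2^3,58)=40, bounds=[20,40]
  i=4: D_i=min(5*2^4,58)=58, bounds=[29,58]
  i=5: D_i=min(5*2^5,58)=58, bounds=[29,58]

Answer: [2,5] [5,10] [10,20] [20,40] [29,58] [29,58]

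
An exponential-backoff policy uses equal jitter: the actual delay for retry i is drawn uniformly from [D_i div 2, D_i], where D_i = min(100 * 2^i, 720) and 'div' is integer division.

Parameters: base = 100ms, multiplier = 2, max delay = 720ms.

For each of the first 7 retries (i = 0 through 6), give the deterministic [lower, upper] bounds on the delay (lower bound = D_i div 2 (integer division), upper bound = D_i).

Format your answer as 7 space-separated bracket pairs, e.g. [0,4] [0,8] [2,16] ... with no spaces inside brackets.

Computing bounds per retry:
  i=0: D_i=min(100*2^0,720)=100, bounds=[50,100]
  i=1: D_i=min(100*2^1,720)=200, bounds=[100,200]
  i=2: D_i=min(100*2^2,720)=400, bounds=[200,400]
  i=3: D_i=min(100*2^3,720)=720, bounds=[360,720]
  i=4: D_i=min(100*2^4,720)=720, bounds=[360,720]
  i=5: D_i=min(100*2^5,720)=720, bounds=[360,720]
  i=6: D_i=min(100*2^6,720)=720, bounds=[360,720]

Answer: [50,100] [100,200] [200,400] [360,720] [360,720] [360,720] [360,720]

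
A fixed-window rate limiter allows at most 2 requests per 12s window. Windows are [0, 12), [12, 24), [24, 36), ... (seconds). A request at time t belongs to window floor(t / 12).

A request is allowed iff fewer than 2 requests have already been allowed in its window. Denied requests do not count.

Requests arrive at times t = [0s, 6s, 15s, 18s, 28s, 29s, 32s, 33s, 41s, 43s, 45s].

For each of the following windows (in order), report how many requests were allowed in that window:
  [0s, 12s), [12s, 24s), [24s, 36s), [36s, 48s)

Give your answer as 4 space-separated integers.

Answer: 2 2 2 2

Derivation:
Processing requests:
  req#1 t=0s (window 0): ALLOW
  req#2 t=6s (window 0): ALLOW
  req#3 t=15s (window 1): ALLOW
  req#4 t=18s (window 1): ALLOW
  req#5 t=28s (window 2): ALLOW
  req#6 t=29s (window 2): ALLOW
  req#7 t=32s (window 2): DENY
  req#8 t=33s (window 2): DENY
  req#9 t=41s (window 3): ALLOW
  req#10 t=43s (window 3): ALLOW
  req#11 t=45s (window 3): DENY

Allowed counts by window: 2 2 2 2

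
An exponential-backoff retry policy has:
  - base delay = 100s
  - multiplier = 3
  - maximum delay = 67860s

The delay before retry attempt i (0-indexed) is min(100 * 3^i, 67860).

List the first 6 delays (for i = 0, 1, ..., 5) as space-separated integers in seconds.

Answer: 100 300 900 2700 8100 24300

Derivation:
Computing each delay:
  i=0: min(100*3^0, 67860) = 100
  i=1: min(100*3^1, 67860) = 300
  i=2: min(100*3^2, 67860) = 900
  i=3: min(100*3^3, 67860) = 2700
  i=4: min(100*3^4, 67860) = 8100
  i=5: min(100*3^5, 67860) = 24300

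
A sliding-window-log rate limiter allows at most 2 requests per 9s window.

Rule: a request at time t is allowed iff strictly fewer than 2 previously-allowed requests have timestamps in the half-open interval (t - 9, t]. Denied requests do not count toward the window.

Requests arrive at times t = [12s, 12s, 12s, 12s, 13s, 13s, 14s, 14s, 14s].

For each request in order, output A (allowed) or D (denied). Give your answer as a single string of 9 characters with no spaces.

Tracking allowed requests in the window:
  req#1 t=12s: ALLOW
  req#2 t=12s: ALLOW
  req#3 t=12s: DENY
  req#4 t=12s: DENY
  req#5 t=13s: DENY
  req#6 t=13s: DENY
  req#7 t=14s: DENY
  req#8 t=14s: DENY
  req#9 t=14s: DENY

Answer: AADDDDDDD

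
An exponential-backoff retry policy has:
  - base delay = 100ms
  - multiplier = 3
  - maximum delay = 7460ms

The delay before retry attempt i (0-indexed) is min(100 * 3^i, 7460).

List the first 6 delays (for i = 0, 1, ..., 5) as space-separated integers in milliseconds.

Answer: 100 300 900 2700 7460 7460

Derivation:
Computing each delay:
  i=0: min(100*3^0, 7460) = 100
  i=1: min(100*3^1, 7460) = 300
  i=2: min(100*3^2, 7460) = 900
  i=3: min(100*3^3, 7460) = 2700
  i=4: min(100*3^4, 7460) = 7460
  i=5: min(100*3^5, 7460) = 7460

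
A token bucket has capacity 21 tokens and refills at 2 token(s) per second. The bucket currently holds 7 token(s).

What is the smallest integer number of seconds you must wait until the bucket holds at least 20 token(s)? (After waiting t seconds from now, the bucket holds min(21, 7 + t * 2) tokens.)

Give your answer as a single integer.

Need 7 + t * 2 >= 20, so t >= 13/2.
Smallest integer t = ceil(13/2) = 7.

Answer: 7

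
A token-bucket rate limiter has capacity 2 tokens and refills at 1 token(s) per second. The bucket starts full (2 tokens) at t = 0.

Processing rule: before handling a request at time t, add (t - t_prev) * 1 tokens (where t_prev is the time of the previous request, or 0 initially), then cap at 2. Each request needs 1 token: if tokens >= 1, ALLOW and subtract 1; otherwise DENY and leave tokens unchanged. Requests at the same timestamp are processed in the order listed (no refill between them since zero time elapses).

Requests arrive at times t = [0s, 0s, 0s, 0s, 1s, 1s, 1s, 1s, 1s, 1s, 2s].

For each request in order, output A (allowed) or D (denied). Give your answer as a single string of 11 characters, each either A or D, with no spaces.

Simulating step by step:
  req#1 t=0s: ALLOW
  req#2 t=0s: ALLOW
  req#3 t=0s: DENY
  req#4 t=0s: DENY
  req#5 t=1s: ALLOW
  req#6 t=1s: DENY
  req#7 t=1s: DENY
  req#8 t=1s: DENY
  req#9 t=1s: DENY
  req#10 t=1s: DENY
  req#11 t=2s: ALLOW

Answer: AADDADDDDDA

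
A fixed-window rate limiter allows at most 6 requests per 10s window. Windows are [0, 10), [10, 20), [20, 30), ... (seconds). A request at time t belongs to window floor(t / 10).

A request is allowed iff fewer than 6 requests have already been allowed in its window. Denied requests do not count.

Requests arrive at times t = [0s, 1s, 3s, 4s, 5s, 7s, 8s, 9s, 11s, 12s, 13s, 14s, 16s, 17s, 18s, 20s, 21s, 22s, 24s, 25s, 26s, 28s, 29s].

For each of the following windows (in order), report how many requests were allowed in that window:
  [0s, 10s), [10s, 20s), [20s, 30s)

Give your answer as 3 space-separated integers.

Answer: 6 6 6

Derivation:
Processing requests:
  req#1 t=0s (window 0): ALLOW
  req#2 t=1s (window 0): ALLOW
  req#3 t=3s (window 0): ALLOW
  req#4 t=4s (window 0): ALLOW
  req#5 t=5s (window 0): ALLOW
  req#6 t=7s (window 0): ALLOW
  req#7 t=8s (window 0): DENY
  req#8 t=9s (window 0): DENY
  req#9 t=11s (window 1): ALLOW
  req#10 t=12s (window 1): ALLOW
  req#11 t=13s (window 1): ALLOW
  req#12 t=14s (window 1): ALLOW
  req#13 t=16s (window 1): ALLOW
  req#14 t=17s (window 1): ALLOW
  req#15 t=18s (window 1): DENY
  req#16 t=20s (window 2): ALLOW
  req#17 t=21s (window 2): ALLOW
  req#18 t=22s (window 2): ALLOW
  req#19 t=24s (window 2): ALLOW
  req#20 t=25s (window 2): ALLOW
  req#21 t=26s (window 2): ALLOW
  req#22 t=28s (window 2): DENY
  req#23 t=29s (window 2): DENY

Allowed counts by window: 6 6 6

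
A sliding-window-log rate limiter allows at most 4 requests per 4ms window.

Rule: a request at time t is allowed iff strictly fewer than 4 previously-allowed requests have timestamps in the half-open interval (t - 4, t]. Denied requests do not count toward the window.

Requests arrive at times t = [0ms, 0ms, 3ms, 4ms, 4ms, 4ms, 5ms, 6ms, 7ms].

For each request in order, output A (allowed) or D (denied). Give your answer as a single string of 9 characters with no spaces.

Answer: AAAAAADDA

Derivation:
Tracking allowed requests in the window:
  req#1 t=0ms: ALLOW
  req#2 t=0ms: ALLOW
  req#3 t=3ms: ALLOW
  req#4 t=4ms: ALLOW
  req#5 t=4ms: ALLOW
  req#6 t=4ms: ALLOW
  req#7 t=5ms: DENY
  req#8 t=6ms: DENY
  req#9 t=7ms: ALLOW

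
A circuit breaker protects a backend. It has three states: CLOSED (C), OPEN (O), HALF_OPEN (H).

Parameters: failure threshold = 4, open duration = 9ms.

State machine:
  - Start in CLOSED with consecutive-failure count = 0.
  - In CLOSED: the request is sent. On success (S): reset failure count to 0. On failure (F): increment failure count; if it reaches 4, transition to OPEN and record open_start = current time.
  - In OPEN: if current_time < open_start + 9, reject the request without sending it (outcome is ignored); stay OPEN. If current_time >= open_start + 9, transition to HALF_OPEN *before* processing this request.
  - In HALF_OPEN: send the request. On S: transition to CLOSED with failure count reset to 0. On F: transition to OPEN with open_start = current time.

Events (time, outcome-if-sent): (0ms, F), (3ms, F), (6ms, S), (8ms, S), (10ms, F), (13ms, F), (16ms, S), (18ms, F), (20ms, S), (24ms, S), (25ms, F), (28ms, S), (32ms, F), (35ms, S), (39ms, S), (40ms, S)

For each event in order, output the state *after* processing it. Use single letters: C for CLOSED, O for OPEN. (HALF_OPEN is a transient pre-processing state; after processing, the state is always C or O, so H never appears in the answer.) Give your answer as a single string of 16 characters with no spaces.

State after each event:
  event#1 t=0ms outcome=F: state=CLOSED
  event#2 t=3ms outcome=F: state=CLOSED
  event#3 t=6ms outcome=S: state=CLOSED
  event#4 t=8ms outcome=S: state=CLOSED
  event#5 t=10ms outcome=F: state=CLOSED
  event#6 t=13ms outcome=F: state=CLOSED
  event#7 t=16ms outcome=S: state=CLOSED
  event#8 t=18ms outcome=F: state=CLOSED
  event#9 t=20ms outcome=S: state=CLOSED
  event#10 t=24ms outcome=S: state=CLOSED
  event#11 t=25ms outcome=F: state=CLOSED
  event#12 t=28ms outcome=S: state=CLOSED
  event#13 t=32ms outcome=F: state=CLOSED
  event#14 t=35ms outcome=S: state=CLOSED
  event#15 t=39ms outcome=S: state=CLOSED
  event#16 t=40ms outcome=S: state=CLOSED

Answer: CCCCCCCCCCCCCCCC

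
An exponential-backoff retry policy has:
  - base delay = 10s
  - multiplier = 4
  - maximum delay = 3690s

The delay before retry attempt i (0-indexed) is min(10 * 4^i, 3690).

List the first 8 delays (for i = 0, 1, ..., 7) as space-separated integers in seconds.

Computing each delay:
  i=0: min(10*4^0, 3690) = 10
  i=1: min(10*4^1, 3690) = 40
  i=2: min(10*4^2, 3690) = 160
  i=3: min(10*4^3, 3690) = 640
  i=4: min(10*4^4, 3690) = 2560
  i=5: min(10*4^5, 3690) = 3690
  i=6: min(10*4^6, 3690) = 3690
  i=7: min(10*4^7, 3690) = 3690

Answer: 10 40 160 640 2560 3690 3690 3690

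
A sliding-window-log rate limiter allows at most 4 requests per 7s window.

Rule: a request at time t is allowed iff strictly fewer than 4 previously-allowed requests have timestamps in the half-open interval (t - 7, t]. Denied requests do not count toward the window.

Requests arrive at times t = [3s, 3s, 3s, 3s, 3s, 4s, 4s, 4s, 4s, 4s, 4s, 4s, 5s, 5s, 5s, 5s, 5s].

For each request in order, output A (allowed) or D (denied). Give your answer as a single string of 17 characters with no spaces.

Tracking allowed requests in the window:
  req#1 t=3s: ALLOW
  req#2 t=3s: ALLOW
  req#3 t=3s: ALLOW
  req#4 t=3s: ALLOW
  req#5 t=3s: DENY
  req#6 t=4s: DENY
  req#7 t=4s: DENY
  req#8 t=4s: DENY
  req#9 t=4s: DENY
  req#10 t=4s: DENY
  req#11 t=4s: DENY
  req#12 t=4s: DENY
  req#13 t=5s: DENY
  req#14 t=5s: DENY
  req#15 t=5s: DENY
  req#16 t=5s: DENY
  req#17 t=5s: DENY

Answer: AAAADDDDDDDDDDDDD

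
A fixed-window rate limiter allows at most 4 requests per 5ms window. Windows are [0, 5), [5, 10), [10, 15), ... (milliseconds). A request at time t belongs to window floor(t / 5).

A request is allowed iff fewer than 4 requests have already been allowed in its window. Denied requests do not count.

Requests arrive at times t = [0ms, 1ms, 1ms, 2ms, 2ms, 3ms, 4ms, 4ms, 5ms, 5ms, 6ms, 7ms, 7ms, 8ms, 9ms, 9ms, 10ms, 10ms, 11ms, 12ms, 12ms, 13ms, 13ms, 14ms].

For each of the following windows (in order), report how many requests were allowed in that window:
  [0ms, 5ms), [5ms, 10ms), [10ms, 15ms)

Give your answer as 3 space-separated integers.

Answer: 4 4 4

Derivation:
Processing requests:
  req#1 t=0ms (window 0): ALLOW
  req#2 t=1ms (window 0): ALLOW
  req#3 t=1ms (window 0): ALLOW
  req#4 t=2ms (window 0): ALLOW
  req#5 t=2ms (window 0): DENY
  req#6 t=3ms (window 0): DENY
  req#7 t=4ms (window 0): DENY
  req#8 t=4ms (window 0): DENY
  req#9 t=5ms (window 1): ALLOW
  req#10 t=5ms (window 1): ALLOW
  req#11 t=6ms (window 1): ALLOW
  req#12 t=7ms (window 1): ALLOW
  req#13 t=7ms (window 1): DENY
  req#14 t=8ms (window 1): DENY
  req#15 t=9ms (window 1): DENY
  req#16 t=9ms (window 1): DENY
  req#17 t=10ms (window 2): ALLOW
  req#18 t=10ms (window 2): ALLOW
  req#19 t=11ms (window 2): ALLOW
  req#20 t=12ms (window 2): ALLOW
  req#21 t=12ms (window 2): DENY
  req#22 t=13ms (window 2): DENY
  req#23 t=13ms (window 2): DENY
  req#24 t=14ms (window 2): DENY

Allowed counts by window: 4 4 4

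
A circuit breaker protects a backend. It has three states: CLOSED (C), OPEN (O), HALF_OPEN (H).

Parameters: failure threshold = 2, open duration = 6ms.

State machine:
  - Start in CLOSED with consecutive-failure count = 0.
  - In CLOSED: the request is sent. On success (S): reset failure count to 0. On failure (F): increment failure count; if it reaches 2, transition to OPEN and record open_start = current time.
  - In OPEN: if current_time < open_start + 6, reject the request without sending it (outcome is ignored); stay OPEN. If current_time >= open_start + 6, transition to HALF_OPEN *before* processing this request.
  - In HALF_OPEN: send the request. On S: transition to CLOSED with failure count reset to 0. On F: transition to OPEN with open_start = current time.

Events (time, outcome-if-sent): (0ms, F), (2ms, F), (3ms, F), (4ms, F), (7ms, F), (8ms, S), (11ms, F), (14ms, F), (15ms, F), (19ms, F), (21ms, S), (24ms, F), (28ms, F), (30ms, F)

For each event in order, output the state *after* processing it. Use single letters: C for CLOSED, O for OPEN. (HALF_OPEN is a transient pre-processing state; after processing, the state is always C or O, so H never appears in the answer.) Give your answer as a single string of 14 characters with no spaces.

State after each event:
  event#1 t=0ms outcome=F: state=CLOSED
  event#2 t=2ms outcome=F: state=OPEN
  event#3 t=3ms outcome=F: state=OPEN
  event#4 t=4ms outcome=F: state=OPEN
  event#5 t=7ms outcome=F: state=OPEN
  event#6 t=8ms outcome=S: state=CLOSED
  event#7 t=11ms outcome=F: state=CLOSED
  event#8 t=14ms outcome=F: state=OPEN
  event#9 t=15ms outcome=F: state=OPEN
  event#10 t=19ms outcome=F: state=OPEN
  event#11 t=21ms outcome=S: state=CLOSED
  event#12 t=24ms outcome=F: state=CLOSED
  event#13 t=28ms outcome=F: state=OPEN
  event#14 t=30ms outcome=F: state=OPEN

Answer: COOOOCCOOOCCOO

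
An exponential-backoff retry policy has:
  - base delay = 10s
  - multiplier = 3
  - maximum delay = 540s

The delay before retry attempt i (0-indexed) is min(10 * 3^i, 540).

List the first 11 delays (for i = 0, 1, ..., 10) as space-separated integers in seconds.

Computing each delay:
  i=0: min(10*3^0, 540) = 10
  i=1: min(10*3^1, 540) = 30
  i=2: min(10*3^2, 540) = 90
  i=3: min(10*3^3, 540) = 270
  i=4: min(10*3^4, 540) = 540
  i=5: min(10*3^5, 540) = 540
  i=6: min(10*3^6, 540) = 540
  i=7: min(10*3^7, 540) = 540
  i=8: min(10*3^8, 540) = 540
  i=9: min(10*3^9, 540) = 540
  i=10: min(10*3^10, 540) = 540

Answer: 10 30 90 270 540 540 540 540 540 540 540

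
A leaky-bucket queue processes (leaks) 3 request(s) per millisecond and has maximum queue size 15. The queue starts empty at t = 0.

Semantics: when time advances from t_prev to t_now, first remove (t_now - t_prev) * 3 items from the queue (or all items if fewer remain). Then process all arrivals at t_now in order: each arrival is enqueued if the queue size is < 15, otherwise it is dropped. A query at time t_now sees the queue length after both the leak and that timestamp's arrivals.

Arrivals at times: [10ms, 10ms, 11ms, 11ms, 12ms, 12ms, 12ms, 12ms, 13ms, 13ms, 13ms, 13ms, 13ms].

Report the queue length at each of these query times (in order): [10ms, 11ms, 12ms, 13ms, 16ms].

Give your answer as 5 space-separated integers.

Queue lengths at query times:
  query t=10ms: backlog = 2
  query t=11ms: backlog = 2
  query t=12ms: backlog = 4
  query t=13ms: backlog = 6
  query t=16ms: backlog = 0

Answer: 2 2 4 6 0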